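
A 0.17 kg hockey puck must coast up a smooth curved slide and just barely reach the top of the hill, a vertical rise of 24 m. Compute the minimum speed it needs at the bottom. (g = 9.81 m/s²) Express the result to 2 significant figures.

v = 22 m/s

At the top it is momentarily at rest, so all KE converts to PE: ½mv² = mgh
v = √(2gh) = √(2 × 9.81 × 24) = 21.70 m/s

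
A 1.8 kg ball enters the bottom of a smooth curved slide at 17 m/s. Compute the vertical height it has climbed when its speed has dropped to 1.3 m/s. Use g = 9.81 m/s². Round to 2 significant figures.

h = 15 m

Energy balance between the two points: ½mv₁² = ½mv₂² + mgh
h = (v₁² − v₂²)/(2g) = (17² − 1.3²)/(2 × 9.81) = 14.64 m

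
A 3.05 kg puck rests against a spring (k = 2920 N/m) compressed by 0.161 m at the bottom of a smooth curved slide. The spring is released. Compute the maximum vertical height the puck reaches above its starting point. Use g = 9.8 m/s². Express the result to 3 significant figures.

Energy conservation from release to the highest point: ½kx² = mgh
h = kx²/(2mg) = (2920)(0.161)²/(2 × 3.05 × 9.8) = 1.266 m

h = 1.27 m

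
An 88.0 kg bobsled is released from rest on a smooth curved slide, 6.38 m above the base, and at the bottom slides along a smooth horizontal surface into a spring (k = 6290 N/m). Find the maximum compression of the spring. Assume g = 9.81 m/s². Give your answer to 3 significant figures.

At max compression the bobsled is momentarily at rest: mgh = ½kx²
x = √(2mgh/k) = √(2 × 88.0 × 9.81 × 6.38 / 6290) = 1.323 m

x = 1.32 m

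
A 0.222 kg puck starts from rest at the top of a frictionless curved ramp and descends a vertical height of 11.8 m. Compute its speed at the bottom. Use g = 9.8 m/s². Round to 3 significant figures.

v = 15.2 m/s

Mechanical energy is conserved (no friction): mgh = ½mv²
v = √(2gh) = √(2 × 9.8 × 11.8) = √231.28 = 15.21 m/s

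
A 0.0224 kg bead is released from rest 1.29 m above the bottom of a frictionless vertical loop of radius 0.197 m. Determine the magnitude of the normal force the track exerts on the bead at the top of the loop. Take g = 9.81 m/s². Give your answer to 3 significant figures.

N = 1.78 N

Energy from release to top (height 2r): mgh = ½mv_top² + mg(2r)
v_top² = 2g(h − 2r) = 2(9.81)(1.29 − 0.3940) = 17.580 m²/s²
At the top, both N and weight point toward the centre: N + mg = mv_top²/r
N = m(v_top²/r − g) = 0.0224(17.580/0.197 − 9.81) = 1.779 N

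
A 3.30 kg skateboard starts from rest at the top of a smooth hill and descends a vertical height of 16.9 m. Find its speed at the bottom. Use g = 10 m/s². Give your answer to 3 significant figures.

Mechanical energy is conserved (no friction): mgh = ½mv²
v = √(2gh) = √(2 × 10 × 16.9) = √338.00 = 18.38 m/s

v = 18.4 m/s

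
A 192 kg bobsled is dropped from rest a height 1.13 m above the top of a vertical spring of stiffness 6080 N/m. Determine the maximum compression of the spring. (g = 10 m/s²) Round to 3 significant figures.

Let x be the compression. The total drop is H + x, and the bobsled is instantaneously at rest at max compression, so energy conservation gives:
mg(H + x) = ½kx²
½(6080)x² − (192)(10)x − (192)(10)(1.13) = 0
3040x² − 1920x − 2170 = 0
x = [1920 + √(3.686e+06 + 2.6382e+07)]/(2 × 3040) = 1.218 m

x = 1.22 m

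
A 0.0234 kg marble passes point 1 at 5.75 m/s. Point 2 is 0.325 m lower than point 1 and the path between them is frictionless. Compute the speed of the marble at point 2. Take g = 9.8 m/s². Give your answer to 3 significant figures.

v = 6.28 m/s

Equating total energy at the two states: ½mv₀² + mgh = ½mv²
v² = v₀² + 2gh = (5.75)² + 2(9.8)(0.325) = 39.433
v = √39.433 = 6.280 m/s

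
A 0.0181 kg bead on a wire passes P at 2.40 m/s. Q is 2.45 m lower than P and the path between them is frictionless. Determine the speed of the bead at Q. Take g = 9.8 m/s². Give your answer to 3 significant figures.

v = 7.33 m/s

By conservation of mechanical energy, ½mv₀² + mgh = ½mv²
The mass cancels from both sides.
v² = v₀² + 2gh = (2.40)² + 2(9.8)(2.45) = 53.780
v = √53.780 = 7.333 m/s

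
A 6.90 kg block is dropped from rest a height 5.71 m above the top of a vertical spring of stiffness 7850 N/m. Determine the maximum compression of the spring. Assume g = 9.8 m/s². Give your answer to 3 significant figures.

Measuring PE from the top of the relaxed spring, at max compression the block has dropped H + x with zero KE, so:
mg(H + x) = ½kx²
½(7850)x² − (6.90)(9.8)x − (6.90)(9.8)(5.71) = 0
3925x² − 67.62x − 386.1 = 0
x = [67.62 + √(4572 + 6.0619e+06)]/(2 × 3925) = 0.3224 m

x = 0.322 m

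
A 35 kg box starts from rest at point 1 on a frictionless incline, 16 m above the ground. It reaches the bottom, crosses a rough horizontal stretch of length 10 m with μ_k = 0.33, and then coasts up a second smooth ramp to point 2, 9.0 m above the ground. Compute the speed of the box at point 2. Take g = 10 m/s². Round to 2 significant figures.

Energy at 1: mgh₁ = (35)(10)(16) = 5600.0 J
Friction loss: W_f = μ_k mg d = 1155 J
At 2: ½mv² + mgh₂ = mgh₁ − W_f
½mv² = 5600.0 − 1155 − 3150.0 = 1295.0 J
v = √(2 × 1295.0/35) = 8.602 m/s

v = 8.6 m/s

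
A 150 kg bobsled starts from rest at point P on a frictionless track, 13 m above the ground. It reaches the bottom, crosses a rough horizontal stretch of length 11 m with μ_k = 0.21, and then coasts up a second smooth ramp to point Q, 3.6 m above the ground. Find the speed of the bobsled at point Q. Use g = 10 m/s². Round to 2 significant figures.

v = 12 m/s

Energy at P: mgh₁ = (150)(10)(13) = 19500 J
Friction loss: W_f = μ_k mg d = 3465 J
At Q: ½mv² + mgh₂ = mgh₁ − W_f
½mv² = 19500 − 3465 − 5400.0 = 10635 J
v = √(2 × 10635/150) = 11.91 m/s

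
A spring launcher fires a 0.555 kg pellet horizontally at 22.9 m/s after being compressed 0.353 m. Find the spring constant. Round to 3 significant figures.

k = 2340 N/m

Spring PE at full compression equals KE at release: ½kx² = ½mv²
k = mv²/x² = (0.555)(22.9)²/(0.353)² = 2336 N/m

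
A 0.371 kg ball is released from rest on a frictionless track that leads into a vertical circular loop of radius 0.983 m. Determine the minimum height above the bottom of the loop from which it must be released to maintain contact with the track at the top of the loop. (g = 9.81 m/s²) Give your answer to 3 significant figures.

At the top, for minimum speed gravity alone supplies the centripetal force: mg = mv_top²/r ⇒ v_top² = gr = 9.643 m²/s²
Energy conservation from release height h to the top (height 2r): mgh = ½mv_top² + mg(2r)
h = v_top²/(2g) + 2r = r/2 + 2r = 5r/2 = 2.458 m

h = 2.46 m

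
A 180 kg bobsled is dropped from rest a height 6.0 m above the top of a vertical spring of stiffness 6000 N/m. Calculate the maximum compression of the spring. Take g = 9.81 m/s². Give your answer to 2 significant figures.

x = 2.2 m

Take the reference level at the top of the uncompressed spring. At max compression the bobsled has fallen H + x and is momentarily at rest:
mg(H + x) = ½kx²
½(6000)x² − (180)(9.81)x − (180)(9.81)(6.0) = 0
3000x² − 1766x − 10595 = 0
x = [1766 + √(3.118e+06 + 1.2714e+08)]/(2 × 3000) = 2.196 m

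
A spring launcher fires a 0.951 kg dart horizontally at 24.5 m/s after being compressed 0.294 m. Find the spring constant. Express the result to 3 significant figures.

Energy stored in the spring equals the launch KE: ½kx² = ½mv²
k = mv²/x² = (0.951)(24.5)²/(0.294)² = 6604 N/m

k = 6600 N/m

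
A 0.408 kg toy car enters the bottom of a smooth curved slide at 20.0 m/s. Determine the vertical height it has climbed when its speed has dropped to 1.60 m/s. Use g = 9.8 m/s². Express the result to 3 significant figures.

h = 20.3 m

Conservation of energy: ½mv₁² = ½mv₂² + mgh
h = (v₁² − v₂²)/(2g) = (20.0² − 1.60²)/(2 × 9.8) = 20.28 m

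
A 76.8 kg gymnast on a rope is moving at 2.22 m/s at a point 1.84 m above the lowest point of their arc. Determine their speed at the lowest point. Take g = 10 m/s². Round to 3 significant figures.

Equating total energy at the two states: ½mv₀² + mgh = ½mv²
v² = v₀² + 2gh = (2.22)² + 2(10)(1.84) = 41.728
v = √41.728 = 6.460 m/s

v = 6.46 m/s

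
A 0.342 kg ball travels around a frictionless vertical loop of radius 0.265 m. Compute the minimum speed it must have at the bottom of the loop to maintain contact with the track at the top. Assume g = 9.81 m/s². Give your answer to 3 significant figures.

At the top: mg = mv_top²/r ⇒ v_top² = gr = 2.600 m²/s²
Energy from bottom to top (height 2r): ½mv_bot² = ½mv_top² + mg(2r)
v_bot² = gr + 4gr = 5gr = 13.00
v_bot = √(5gr) = 3.605 m/s

v = 3.61 m/s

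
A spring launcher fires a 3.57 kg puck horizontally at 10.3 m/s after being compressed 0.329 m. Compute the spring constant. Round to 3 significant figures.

k = 3500 N/m

Energy stored in the spring equals the launch KE: ½kx² = ½mv²
k = mv²/x² = (3.57)(10.3)²/(0.329)² = 3499 N/m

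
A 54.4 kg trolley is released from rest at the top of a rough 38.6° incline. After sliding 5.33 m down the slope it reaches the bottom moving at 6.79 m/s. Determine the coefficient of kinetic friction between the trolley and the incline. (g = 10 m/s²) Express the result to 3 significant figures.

The energy dissipated by friction is the PE lost minus the KE gained:
mgL sinθ = 1809.0 J; ½mv² = 1254.0 J
W_f = 1809.0 − 1254.0 = 554.9 J
μ_k = W_f/(mg cosθ · L) = 554.9/(425.1 × 5.33) = 0.2449

μ_k = 0.245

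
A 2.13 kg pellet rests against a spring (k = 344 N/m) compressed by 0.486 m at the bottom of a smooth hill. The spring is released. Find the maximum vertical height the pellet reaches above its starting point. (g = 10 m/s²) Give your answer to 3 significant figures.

h = 1.91 m

At maximum height the pellet is at rest, so ½kx² = mgh
h = kx²/(2mg) = (344)(0.486)²/(2 × 2.13 × 10) = 1.907 m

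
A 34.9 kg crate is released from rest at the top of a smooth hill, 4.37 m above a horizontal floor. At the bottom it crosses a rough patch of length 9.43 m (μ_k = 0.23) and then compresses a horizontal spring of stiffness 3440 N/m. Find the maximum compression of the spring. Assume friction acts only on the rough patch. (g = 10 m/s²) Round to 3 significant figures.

x = 0.668 m

Initial energy: E₁ = mgh = (34.9)(10)(4.37) = 1525.1 J
Friction removes W_f = μ_k mg d = (0.23)(34.9)(10)(9.43) = 756.9 J
Energy reaching the spring: E = 1525.1 − 756.9 = 768.18 J
At max compression ½kx² = E ⇒ x = √(2E/k) = √(2 × 768.18/3440) = 0.6683 m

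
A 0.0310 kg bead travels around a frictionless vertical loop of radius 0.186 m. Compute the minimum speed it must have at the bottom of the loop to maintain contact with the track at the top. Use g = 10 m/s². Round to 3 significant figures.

v = 3.05 m/s

At the top: mg = mv_top²/r ⇒ v_top² = gr = 1.860 m²/s²
Energy from bottom to top (height 2r): ½mv_bot² = ½mv_top² + mg(2r)
v_bot² = gr + 4gr = 5gr = 9.300
v_bot = √(5gr) = 3.050 m/s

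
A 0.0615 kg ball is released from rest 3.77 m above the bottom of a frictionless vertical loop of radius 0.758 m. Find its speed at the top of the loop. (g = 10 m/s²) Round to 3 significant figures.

v = 6.71 m/s

Energy conservation: mgh = ½mv_top² + mg(2r)
v_top² = 2g(h − 2r) = 2(10)(3.77 − 1.516) = 45.08
v_top = 6.714 m/s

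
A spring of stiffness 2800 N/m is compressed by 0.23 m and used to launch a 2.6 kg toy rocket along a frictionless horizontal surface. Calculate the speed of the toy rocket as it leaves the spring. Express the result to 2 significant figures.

v = 7.5 m/s

Spring PE converts entirely to kinetic energy: ½kx² = ½mv²
v = x√(k/m) = 0.23 × √(2800/2.6) = 7.548 m/s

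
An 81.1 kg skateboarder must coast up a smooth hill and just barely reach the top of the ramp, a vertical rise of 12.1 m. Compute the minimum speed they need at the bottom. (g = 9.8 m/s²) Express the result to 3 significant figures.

At the top they are momentarily at rest, so all KE converts to PE: ½mv² = mgh
v = √(2gh) = √(2 × 9.8 × 12.1) = 15.40 m/s

v = 15.4 m/s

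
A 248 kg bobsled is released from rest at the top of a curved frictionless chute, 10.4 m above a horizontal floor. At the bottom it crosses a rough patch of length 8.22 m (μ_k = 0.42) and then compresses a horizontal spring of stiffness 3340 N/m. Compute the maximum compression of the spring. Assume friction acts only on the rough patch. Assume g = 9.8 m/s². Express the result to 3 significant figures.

Initial energy: E₁ = mgh = (248)(9.8)(10.4) = 25276 J
Friction removes W_f = μ_k mg d = (0.42)(248)(9.8)(8.22) = 8391 J
Energy reaching the spring: E = 25276 − 8391 = 16885 J
At max compression ½kx² = E ⇒ x = √(2E/k) = √(2 × 16885/3340) = 3.180 m

x = 3.18 m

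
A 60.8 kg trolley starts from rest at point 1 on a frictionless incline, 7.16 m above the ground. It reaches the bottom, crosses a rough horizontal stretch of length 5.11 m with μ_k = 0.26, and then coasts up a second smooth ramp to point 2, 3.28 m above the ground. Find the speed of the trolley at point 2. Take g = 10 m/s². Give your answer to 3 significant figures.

v = 7.14 m/s

Energy at 1: mgh₁ = (60.8)(10)(7.16) = 4353.3 J
Friction loss: W_f = μ_k mg d = 807.8 J
At 2: ½mv² + mgh₂ = mgh₁ − W_f
½mv² = 4353.3 − 807.8 − 1994.2 = 1551.3 J
v = √(2 × 1551.3/60.8) = 7.143 m/s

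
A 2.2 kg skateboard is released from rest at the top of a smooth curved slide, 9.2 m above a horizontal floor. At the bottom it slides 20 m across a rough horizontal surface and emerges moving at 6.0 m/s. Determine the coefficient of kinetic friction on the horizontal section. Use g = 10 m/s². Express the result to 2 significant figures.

Energy at the top = energy at the end + work done against friction:
mgh = ½mv² + μ_k m g d
mgh = 202.40 J; ½mv² = 39.600 J
W_f = 202.40 − 39.600 = 162.8 J
μ_k = W_f/(mg·d) = 162.8/(22.00 × 20) = 0.3700

μ_k = 0.37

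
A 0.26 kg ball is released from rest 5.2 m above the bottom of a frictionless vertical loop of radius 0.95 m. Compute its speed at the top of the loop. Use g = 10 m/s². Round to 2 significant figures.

Energy conservation: mgh = ½mv_top² + mg(2r)
v_top² = 2g(h − 2r) = 2(10)(5.2 − 1.900) = 66.00
v_top = 8.124 m/s

v = 8.1 m/s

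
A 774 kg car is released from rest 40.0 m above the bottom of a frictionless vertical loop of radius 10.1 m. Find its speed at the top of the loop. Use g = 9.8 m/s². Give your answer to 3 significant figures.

v = 19.7 m/s

Energy conservation: mgh = ½mv_top² + mg(2r)
v_top² = 2g(h − 2r) = 2(9.8)(40.0 − 20.20) = 388.1
v_top = 19.70 m/s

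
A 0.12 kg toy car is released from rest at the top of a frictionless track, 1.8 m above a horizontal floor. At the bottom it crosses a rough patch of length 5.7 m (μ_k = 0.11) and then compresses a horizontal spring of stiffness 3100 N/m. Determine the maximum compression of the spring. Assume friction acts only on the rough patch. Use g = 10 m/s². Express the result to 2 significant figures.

Initial energy: E₁ = mgh = (0.12)(10)(1.8) = 2.1600 J
Friction removes W_f = μ_k mg d = (0.11)(0.12)(10)(5.7) = 0.7524 J
Energy reaching the spring: E = 2.1600 − 0.7524 = 1.4076 J
At max compression ½kx² = E ⇒ x = √(2E/k) = √(2 × 1.4076/3100) = 0.03014 m

x = 0.030 m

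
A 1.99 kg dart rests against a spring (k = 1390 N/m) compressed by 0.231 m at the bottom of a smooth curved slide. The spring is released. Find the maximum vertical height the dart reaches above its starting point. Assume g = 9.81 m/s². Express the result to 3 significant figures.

At maximum height the dart is at rest, so ½kx² = mgh
h = kx²/(2mg) = (1390)(0.231)²/(2 × 1.99 × 9.81) = 1.900 m

h = 1.90 m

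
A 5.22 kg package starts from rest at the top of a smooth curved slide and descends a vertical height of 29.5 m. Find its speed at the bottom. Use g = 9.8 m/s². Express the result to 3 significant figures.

v = 24.0 m/s

Energy conservation between the two points: mgh = ½mv²
v = √(2gh) = √(2 × 9.8 × 29.5) = √578.20 = 24.05 m/s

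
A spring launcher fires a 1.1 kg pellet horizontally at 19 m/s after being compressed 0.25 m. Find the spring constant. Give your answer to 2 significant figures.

k = 6400 N/m

Spring PE at full compression equals KE at release: ½kx² = ½mv²
k = mv²/x² = (1.1)(19)²/(0.25)² = 6354 N/m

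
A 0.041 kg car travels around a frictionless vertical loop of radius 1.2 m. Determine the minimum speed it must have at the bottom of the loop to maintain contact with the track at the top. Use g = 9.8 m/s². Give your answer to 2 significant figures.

v = 7.7 m/s

At the top: mg = mv_top²/r ⇒ v_top² = gr = 11.76 m²/s²
Energy from bottom to top (height 2r): ½mv_bot² = ½mv_top² + mg(2r)
v_bot² = gr + 4gr = 5gr = 58.80
v_bot = √(5gr) = 7.668 m/s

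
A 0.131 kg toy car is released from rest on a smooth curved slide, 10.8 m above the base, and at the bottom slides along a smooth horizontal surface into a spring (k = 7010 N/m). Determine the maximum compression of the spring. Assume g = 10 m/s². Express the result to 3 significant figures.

x = 0.0635 m

At max compression the car is momentarily at rest: mgh = ½kx²
x = √(2mgh/k) = √(2 × 0.131 × 10 × 10.8 / 7010) = 0.06353 m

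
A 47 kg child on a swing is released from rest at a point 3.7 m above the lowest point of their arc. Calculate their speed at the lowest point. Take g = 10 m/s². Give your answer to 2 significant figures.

v = 8.6 m/s

Mechanical energy is conserved (no friction): mgh = ½mv²
v = √(2gh) = √(2 × 10 × 3.7) = √74.000 = 8.602 m/s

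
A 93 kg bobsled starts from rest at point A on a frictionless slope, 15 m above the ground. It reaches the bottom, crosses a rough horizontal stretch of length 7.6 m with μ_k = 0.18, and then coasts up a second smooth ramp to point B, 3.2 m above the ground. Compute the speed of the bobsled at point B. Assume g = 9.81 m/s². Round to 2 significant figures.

Energy at A: mgh₁ = (93)(9.81)(15) = 13685 J
Friction loss: W_f = μ_k mg d = 1248 J
At B: ½mv² + mgh₂ = mgh₁ − W_f
½mv² = 13685 − 1248 − 2919.5 = 9517.4 J
v = √(2 × 9517.4/93) = 14.31 m/s

v = 14 m/s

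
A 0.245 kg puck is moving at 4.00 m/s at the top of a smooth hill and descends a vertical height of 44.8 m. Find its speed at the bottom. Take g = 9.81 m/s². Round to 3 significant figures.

By conservation of mechanical energy, ½mv₀² + mgh = ½mv²
v² = v₀² + 2gh = (4.00)² + 2(9.81)(44.8) = 894.98
v = √894.98 = 29.92 m/s

v = 29.9 m/s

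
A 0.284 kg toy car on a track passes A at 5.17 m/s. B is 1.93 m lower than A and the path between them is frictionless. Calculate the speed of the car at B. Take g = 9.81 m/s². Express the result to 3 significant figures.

By conservation of mechanical energy, ½mv₀² + mgh = ½mv²
v² = v₀² + 2gh = (5.17)² + 2(9.81)(1.93) = 64.596
v = √64.596 = 8.037 m/s

v = 8.04 m/s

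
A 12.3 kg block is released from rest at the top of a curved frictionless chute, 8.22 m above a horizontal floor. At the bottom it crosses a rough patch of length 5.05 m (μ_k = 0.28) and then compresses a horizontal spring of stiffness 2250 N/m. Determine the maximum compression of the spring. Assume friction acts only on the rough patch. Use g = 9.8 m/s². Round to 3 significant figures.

x = 0.854 m

Initial energy: E₁ = mgh = (12.3)(9.8)(8.22) = 990.84 J
Friction removes W_f = μ_k mg d = (0.28)(12.3)(9.8)(5.05) = 170.4 J
Energy reaching the spring: E = 990.84 − 170.4 = 820.40 J
At max compression ½kx² = E ⇒ x = √(2E/k) = √(2 × 820.40/2250) = 0.8540 m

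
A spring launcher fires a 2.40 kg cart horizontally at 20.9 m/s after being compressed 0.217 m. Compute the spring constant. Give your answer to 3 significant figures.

½kx² = ½mv²
k = mv²/x² = (2.40)(20.9)²/(0.217)² = 22263 N/m

k = 22300 N/m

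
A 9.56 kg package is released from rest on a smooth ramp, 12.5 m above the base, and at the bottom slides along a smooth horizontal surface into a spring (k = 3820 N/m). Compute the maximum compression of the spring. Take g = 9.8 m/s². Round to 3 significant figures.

x = 0.783 m

At max compression the package is momentarily at rest: mgh = ½kx²
x = √(2mgh/k) = √(2 × 9.56 × 9.8 × 12.5 / 3820) = 0.7830 m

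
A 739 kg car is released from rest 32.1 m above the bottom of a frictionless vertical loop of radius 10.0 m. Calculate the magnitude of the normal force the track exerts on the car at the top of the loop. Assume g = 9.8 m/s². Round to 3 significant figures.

Energy from release to top (height 2r): mgh = ½mv_top² + mg(2r)
v_top² = 2g(h − 2r) = 2(9.8)(32.1 − 20.00) = 237.16 m²/s²
At the top, both N and weight point toward the centre: N + mg = mv_top²/r
N = m(v_top²/r − g) = 739(237.16/10.0 − 9.8) = 10284 N

N = 10300 N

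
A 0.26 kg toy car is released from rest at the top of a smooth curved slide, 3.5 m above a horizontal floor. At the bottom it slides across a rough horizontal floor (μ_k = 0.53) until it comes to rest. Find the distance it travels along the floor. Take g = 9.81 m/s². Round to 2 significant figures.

d = 6.6 m

Energy bookkeeping (friction removes W_f = μ_k N d):
At rest all PE has been dissipated by friction: mgh = μ_k m g d
d = h/μ_k = 3.5/0.53 = 6.604 m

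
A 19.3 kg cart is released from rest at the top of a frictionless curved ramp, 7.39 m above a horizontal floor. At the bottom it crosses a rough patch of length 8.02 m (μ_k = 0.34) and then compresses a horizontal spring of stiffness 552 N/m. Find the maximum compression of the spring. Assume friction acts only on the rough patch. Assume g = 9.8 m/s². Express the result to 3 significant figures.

Initial energy: E₁ = mgh = (19.3)(9.8)(7.39) = 1397.7 J
Friction removes W_f = μ_k mg d = (0.34)(19.3)(9.8)(8.02) = 515.7 J
Energy reaching the spring: E = 1397.7 − 515.7 = 882.00 J
At max compression ½kx² = E ⇒ x = √(2E/k) = √(2 × 882.00/552) = 1.788 m

x = 1.79 m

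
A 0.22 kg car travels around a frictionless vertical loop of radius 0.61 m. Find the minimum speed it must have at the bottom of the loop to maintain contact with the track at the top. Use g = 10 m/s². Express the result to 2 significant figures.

At the top: mg = mv_top²/r ⇒ v_top² = gr = 6.100 m²/s²
Energy from bottom to top (height 2r): ½mv_bot² = ½mv_top² + mg(2r)
v_bot² = gr + 4gr = 5gr = 30.50
v_bot = √(5gr) = 5.523 m/s

v = 5.5 m/s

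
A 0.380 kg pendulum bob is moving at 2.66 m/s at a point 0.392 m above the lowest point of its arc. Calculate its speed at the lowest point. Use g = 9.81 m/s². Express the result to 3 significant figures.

Mechanical energy is conserved (no friction): ½mv₀² + mgh = ½mv²
v² = v₀² + 2gh = (2.66)² + 2(9.81)(0.392) = 14.767
v = √14.767 = 3.843 m/s

v = 3.84 m/s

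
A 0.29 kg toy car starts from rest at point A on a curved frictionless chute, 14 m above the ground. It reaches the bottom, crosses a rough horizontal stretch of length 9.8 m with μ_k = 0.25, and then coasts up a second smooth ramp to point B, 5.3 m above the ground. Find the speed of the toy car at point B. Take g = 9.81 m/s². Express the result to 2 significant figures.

v = 11 m/s

Energy at A: mgh₁ = (0.29)(9.81)(14) = 39.829 J
Friction loss: W_f = μ_k mg d = 6.970 J
At B: ½mv² + mgh₂ = mgh₁ − W_f
½mv² = 39.829 − 6.970 − 15.078 = 17.781 J
v = √(2 × 17.781/0.29) = 11.07 m/s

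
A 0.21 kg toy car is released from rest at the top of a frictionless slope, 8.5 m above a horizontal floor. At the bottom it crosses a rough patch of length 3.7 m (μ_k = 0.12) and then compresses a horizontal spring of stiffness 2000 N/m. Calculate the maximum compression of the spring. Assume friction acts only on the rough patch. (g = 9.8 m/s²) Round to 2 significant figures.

Initial energy: E₁ = mgh = (0.21)(9.8)(8.5) = 17.493 J
Friction removes W_f = μ_k mg d = (0.12)(0.21)(9.8)(3.7) = 0.9138 J
Energy reaching the spring: E = 17.493 − 0.9138 = 16.579 J
At max compression ½kx² = E ⇒ x = √(2E/k) = √(2 × 16.579/2000) = 0.1288 m

x = 0.13 m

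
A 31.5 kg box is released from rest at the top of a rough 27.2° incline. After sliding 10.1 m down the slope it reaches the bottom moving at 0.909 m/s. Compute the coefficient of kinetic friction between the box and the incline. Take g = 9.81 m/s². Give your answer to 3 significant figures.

Energy balance down the incline: mg L sinθ − ½mv² = μ_k (mg cosθ) L
mgL sinθ = 1426.6 J; ½mv² = 13.014 J
W_f = 1426.6 − 13.014 = 1414 J
μ_k = W_f/(mg cosθ · L) = 1414/(274.8 × 10.1) = 0.5092

μ_k = 0.509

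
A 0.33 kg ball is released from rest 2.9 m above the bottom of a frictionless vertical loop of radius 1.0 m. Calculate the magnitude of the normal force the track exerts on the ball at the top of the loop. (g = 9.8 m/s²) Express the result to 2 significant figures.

Energy from release to top (height 2r): mgh = ½mv_top² + mg(2r)
v_top² = 2g(h − 2r) = 2(9.8)(2.9 − 2.000) = 17.640 m²/s²
At the top, both N and weight point toward the centre: N + mg = mv_top²/r
N = m(v_top²/r − g) = 0.33(17.640/1.0 − 9.8) = 2.587 N

N = 2.6 N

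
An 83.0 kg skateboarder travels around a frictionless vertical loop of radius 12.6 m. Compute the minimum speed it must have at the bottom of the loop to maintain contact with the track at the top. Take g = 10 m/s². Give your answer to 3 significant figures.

v = 25.1 m/s

At the top: mg = mv_top²/r ⇒ v_top² = gr = 126.0 m²/s²
Energy from bottom to top (height 2r): ½mv_bot² = ½mv_top² + mg(2r)
v_bot² = gr + 4gr = 5gr = 630.0
v_bot = √(5gr) = 25.10 m/s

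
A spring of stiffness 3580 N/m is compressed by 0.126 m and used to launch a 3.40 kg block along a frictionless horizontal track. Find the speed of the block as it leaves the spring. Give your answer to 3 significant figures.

Conservation of energy: ½kx² = ½mv²
v = x√(k/m) = 0.126 × √(3580/3.40) = 4.089 m/s

v = 4.09 m/s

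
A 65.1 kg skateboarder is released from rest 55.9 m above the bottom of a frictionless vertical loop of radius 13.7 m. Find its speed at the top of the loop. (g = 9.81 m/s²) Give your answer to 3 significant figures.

Energy conservation: mgh = ½mv_top² + mg(2r)
v_top² = 2g(h − 2r) = 2(9.81)(55.9 − 27.40) = 559.2
v_top = 23.65 m/s

v = 23.6 m/s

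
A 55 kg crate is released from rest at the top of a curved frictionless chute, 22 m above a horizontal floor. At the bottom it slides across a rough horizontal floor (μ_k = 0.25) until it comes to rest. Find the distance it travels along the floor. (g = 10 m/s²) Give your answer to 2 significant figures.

d = 88 m

Energy at the top = energy at the end + work done against friction:
At rest all PE has been dissipated by friction: mgh = μ_k m g d
d = h/μ_k = 22/0.25 = 88.00 m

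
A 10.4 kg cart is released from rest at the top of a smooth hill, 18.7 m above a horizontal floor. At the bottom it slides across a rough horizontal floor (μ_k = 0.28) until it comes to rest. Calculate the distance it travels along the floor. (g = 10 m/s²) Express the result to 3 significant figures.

d = 66.8 m

Applying the work–energy principle:
At rest all PE has been dissipated by friction: mgh = μ_k m g d
d = h/μ_k = 18.7/0.28 = 66.79 m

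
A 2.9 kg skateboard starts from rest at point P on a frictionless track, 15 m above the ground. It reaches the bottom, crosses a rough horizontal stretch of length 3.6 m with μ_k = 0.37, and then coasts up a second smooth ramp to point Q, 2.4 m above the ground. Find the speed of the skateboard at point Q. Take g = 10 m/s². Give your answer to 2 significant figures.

v = 15 m/s

Energy at P: mgh₁ = (2.9)(10)(15) = 435.00 J
Friction loss: W_f = μ_k mg d = 38.63 J
At Q: ½mv² + mgh₂ = mgh₁ − W_f
½mv² = 435.00 − 38.63 − 69.600 = 326.77 J
v = √(2 × 326.77/2.9) = 15.01 m/s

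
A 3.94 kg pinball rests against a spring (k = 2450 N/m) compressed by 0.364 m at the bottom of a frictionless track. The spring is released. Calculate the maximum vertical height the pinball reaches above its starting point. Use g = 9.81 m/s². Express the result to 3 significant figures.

Energy conservation from release to the highest point: ½kx² = mgh
h = kx²/(2mg) = (2450)(0.364)²/(2 × 3.94 × 9.81) = 4.199 m

h = 4.20 m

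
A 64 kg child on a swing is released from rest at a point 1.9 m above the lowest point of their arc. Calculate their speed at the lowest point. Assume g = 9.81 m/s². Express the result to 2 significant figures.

v = 6.1 m/s

Energy conservation between the two points: mgh = ½mv²
v = √(2gh) = √(2 × 9.81 × 1.9) = √37.278 = 6.106 m/s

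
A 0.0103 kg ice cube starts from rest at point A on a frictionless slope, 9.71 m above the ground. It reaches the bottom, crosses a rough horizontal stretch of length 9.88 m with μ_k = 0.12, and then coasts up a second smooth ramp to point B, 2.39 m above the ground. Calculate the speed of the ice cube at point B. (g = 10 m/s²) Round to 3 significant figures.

v = 11.1 m/s

Energy at A: mgh₁ = (0.0103)(10)(9.71) = 1.0001 J
Friction loss: W_f = μ_k mg d = 0.1221 J
At B: ½mv² + mgh₂ = mgh₁ − W_f
½mv² = 1.0001 − 0.1221 − 0.24617 = 0.63184 J
v = √(2 × 0.63184/0.0103) = 11.08 m/s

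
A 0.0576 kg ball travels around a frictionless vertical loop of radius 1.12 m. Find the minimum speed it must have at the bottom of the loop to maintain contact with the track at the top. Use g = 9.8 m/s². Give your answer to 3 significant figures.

v = 7.41 m/s

At the top: mg = mv_top²/r ⇒ v_top² = gr = 10.98 m²/s²
Energy from bottom to top (height 2r): ½mv_bot² = ½mv_top² + mg(2r)
v_bot² = gr + 4gr = 5gr = 54.88
v_bot = √(5gr) = 7.408 m/s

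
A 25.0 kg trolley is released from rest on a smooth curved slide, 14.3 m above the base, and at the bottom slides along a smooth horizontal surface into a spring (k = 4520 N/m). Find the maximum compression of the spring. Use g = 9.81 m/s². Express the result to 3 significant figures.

Energy conservation (no friction) from release to max compression: mgh = ½kx²
x = √(2mgh/k) = √(2 × 25.0 × 9.81 × 14.3 / 4520) = 1.246 m

x = 1.25 m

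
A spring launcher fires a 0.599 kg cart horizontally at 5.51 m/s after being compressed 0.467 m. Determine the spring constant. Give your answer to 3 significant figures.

k = 83.4 N/m

½kx² = ½mv²
k = mv²/x² = (0.599)(5.51)²/(0.467)² = 83.39 N/m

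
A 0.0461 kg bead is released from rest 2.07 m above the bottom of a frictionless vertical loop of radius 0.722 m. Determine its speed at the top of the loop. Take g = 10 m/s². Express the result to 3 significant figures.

v = 3.54 m/s

Energy conservation: mgh = ½mv_top² + mg(2r)
v_top² = 2g(h − 2r) = 2(10)(2.07 − 1.444) = 12.52
v_top = 3.538 m/s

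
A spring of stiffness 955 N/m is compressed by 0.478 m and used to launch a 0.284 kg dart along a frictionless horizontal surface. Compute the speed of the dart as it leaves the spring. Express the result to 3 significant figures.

Spring PE converts entirely to kinetic energy: ½kx² = ½mv²
v = x√(k/m) = 0.478 × √(955/0.284) = 27.72 m/s

v = 27.7 m/s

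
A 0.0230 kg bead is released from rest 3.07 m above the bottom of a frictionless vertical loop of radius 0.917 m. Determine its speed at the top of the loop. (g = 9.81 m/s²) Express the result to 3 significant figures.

Energy conservation: mgh = ½mv_top² + mg(2r)
v_top² = 2g(h − 2r) = 2(9.81)(3.07 − 1.834) = 24.25
v_top = 4.924 m/s

v = 4.92 m/s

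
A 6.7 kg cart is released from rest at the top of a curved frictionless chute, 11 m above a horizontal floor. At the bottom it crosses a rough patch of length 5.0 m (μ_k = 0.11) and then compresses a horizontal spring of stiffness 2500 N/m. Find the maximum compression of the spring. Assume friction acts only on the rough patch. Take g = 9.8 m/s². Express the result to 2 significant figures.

x = 0.74 m

Initial energy: E₁ = mgh = (6.7)(9.8)(11) = 722.26 J
Friction removes W_f = μ_k mg d = (0.11)(6.7)(9.8)(5.0) = 36.11 J
Energy reaching the spring: E = 722.26 − 36.11 = 686.15 J
At max compression ½kx² = E ⇒ x = √(2E/k) = √(2 × 686.15/2500) = 0.7409 m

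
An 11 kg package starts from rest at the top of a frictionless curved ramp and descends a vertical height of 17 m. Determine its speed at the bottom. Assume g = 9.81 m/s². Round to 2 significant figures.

Mechanical energy is conserved (no friction): mgh = ½mv²
v = √(2gh) = √(2 × 9.81 × 17) = √333.54 = 18.26 m/s

v = 18 m/s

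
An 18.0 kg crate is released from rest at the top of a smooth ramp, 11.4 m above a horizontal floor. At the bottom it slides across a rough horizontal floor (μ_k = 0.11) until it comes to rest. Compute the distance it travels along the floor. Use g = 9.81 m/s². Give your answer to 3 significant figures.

d = 104 m

Energy bookkeeping (friction removes W_f = μ_k N d):
At rest all PE has been dissipated by friction: mgh = μ_k m g d
d = h/μ_k = 11.4/0.11 = 103.6 m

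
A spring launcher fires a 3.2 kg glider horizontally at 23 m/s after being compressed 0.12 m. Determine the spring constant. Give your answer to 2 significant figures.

k = 120000 N/m

½kx² = ½mv²
k = mv²/x² = (3.2)(23)²/(0.12)² = 117556 N/m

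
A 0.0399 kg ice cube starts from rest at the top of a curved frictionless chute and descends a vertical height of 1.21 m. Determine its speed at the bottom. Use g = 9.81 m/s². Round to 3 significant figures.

Energy conservation between the two points: mgh = ½mv²
v = √(2gh) = √(2 × 9.81 × 1.21) = √23.740 = 4.872 m/s

v = 4.87 m/s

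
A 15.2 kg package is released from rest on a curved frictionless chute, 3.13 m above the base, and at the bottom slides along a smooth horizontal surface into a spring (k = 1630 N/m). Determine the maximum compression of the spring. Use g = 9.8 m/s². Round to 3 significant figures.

At max compression the package is momentarily at rest: mgh = ½kx²
x = √(2mgh/k) = √(2 × 15.2 × 9.8 × 3.13 / 1630) = 0.7564 m

x = 0.756 m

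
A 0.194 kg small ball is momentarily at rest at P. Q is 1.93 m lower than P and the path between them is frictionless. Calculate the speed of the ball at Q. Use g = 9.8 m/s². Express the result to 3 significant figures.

By conservation of mechanical energy, mgh = ½mv²
The mass cancels from both sides.
v = √(2gh) = √(2 × 9.8 × 1.93) = √37.828 = 6.150 m/s

v = 6.15 m/s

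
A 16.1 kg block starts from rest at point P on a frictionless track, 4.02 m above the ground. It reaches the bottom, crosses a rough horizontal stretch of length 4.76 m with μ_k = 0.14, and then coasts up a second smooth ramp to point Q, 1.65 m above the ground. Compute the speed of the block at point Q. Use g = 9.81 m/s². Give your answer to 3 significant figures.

Energy at P: mgh₁ = (16.1)(9.81)(4.02) = 634.92 J
Friction loss: W_f = μ_k mg d = 105.3 J
At Q: ½mv² + mgh₂ = mgh₁ − W_f
½mv² = 634.92 − 105.3 − 260.60 = 269.07 J
v = √(2 × 269.07/16.1) = 5.781 m/s

v = 5.78 m/s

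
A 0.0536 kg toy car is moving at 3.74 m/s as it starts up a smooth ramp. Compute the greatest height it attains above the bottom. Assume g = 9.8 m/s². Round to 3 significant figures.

By energy conservation, ½mv² = mgh
h = v²/(2g) = 3.74²/(2 × 9.8) = 0.7137 m

h = 0.714 m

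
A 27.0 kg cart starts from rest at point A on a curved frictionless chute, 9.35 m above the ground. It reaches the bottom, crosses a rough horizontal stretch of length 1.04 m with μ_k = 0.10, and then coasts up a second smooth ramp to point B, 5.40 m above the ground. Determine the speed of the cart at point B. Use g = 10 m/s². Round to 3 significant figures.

Energy at A: mgh₁ = (27.0)(10)(9.35) = 2524.5 J
Friction loss: W_f = μ_k mg d = 28.08 J
At B: ½mv² + mgh₂ = mgh₁ − W_f
½mv² = 2524.5 − 28.08 − 1458.0 = 1038.4 J
v = √(2 × 1038.4/27.0) = 8.770 m/s

v = 8.77 m/s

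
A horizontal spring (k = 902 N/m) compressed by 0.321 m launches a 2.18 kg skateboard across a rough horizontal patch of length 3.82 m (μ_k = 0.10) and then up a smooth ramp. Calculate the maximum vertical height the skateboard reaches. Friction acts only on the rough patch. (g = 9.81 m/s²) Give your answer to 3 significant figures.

h = 1.79 m

Spring energy: E₀ = ½kx² = ½(902)(0.321)² = 46.471 J
Friction: W_f = μ_k mg d = (0.10)(2.18)(9.81)(3.82) = 8.169 J
Energy at base of ramp: E = 46.471 − 8.169 = 38.302 J
At max height all remaining energy is PE: mgh = E ⇒ h = E/(mg) = 38.302/(2.18 × 9.81) = 1.791 m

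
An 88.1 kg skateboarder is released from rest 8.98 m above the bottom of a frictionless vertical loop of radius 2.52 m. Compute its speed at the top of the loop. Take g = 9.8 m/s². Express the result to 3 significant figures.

Energy conservation: mgh = ½mv_top² + mg(2r)
v_top² = 2g(h − 2r) = 2(9.8)(8.98 − 5.040) = 77.22
v_top = 8.788 m/s

v = 8.79 m/s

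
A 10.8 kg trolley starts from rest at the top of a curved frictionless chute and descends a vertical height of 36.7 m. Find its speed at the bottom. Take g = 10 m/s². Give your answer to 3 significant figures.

Energy conservation between the two points: mgh = ½mv²
v = √(2gh) = √(2 × 10 × 36.7) = √734.00 = 27.09 m/s

v = 27.1 m/s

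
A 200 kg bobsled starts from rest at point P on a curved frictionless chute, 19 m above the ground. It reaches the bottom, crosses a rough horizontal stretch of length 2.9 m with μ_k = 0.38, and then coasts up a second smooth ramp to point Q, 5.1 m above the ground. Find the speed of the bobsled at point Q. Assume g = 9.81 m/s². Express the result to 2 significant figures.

Energy at P: mgh₁ = (200)(9.81)(19) = 37278 J
Friction loss: W_f = μ_k mg d = 2162 J
At Q: ½mv² + mgh₂ = mgh₁ − W_f
½mv² = 37278 − 2162 − 10006 = 25110 J
v = √(2 × 25110/200) = 15.85 m/s

v = 16 m/s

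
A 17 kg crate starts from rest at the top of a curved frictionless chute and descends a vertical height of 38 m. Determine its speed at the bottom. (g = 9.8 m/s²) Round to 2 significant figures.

v = 27 m/s

Mechanical energy is conserved (no friction): mgh = ½mv²
v = √(2gh) = √(2 × 9.8 × 38) = √744.80 = 27.29 m/s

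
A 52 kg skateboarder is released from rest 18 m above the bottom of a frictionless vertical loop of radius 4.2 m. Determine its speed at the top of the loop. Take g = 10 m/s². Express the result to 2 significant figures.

Energy conservation: mgh = ½mv_top² + mg(2r)
v_top² = 2g(h − 2r) = 2(10)(18 − 8.400) = 192.0
v_top = 13.86 m/s

v = 14 m/s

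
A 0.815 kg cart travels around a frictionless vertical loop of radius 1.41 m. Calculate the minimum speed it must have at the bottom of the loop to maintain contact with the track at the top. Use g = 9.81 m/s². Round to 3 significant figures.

v = 8.32 m/s

At the top: mg = mv_top²/r ⇒ v_top² = gr = 13.83 m²/s²
Energy from bottom to top (height 2r): ½mv_bot² = ½mv_top² + mg(2r)
v_bot² = gr + 4gr = 5gr = 69.16
v_bot = √(5gr) = 8.316 m/s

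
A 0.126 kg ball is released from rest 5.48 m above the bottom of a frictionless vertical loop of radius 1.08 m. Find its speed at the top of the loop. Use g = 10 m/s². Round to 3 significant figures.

v = 8.15 m/s

Energy conservation: mgh = ½mv_top² + mg(2r)
v_top² = 2g(h − 2r) = 2(10)(5.48 − 2.160) = 66.40
v_top = 8.149 m/s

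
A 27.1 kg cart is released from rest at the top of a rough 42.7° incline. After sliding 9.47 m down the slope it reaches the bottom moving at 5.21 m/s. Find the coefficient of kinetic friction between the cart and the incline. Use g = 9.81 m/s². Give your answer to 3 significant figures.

The energy dissipated by friction is the PE lost minus the KE gained:
mgL sinθ = 1707.3 J; ½mv² = 367.80 J
W_f = 1707.3 − 367.80 = 1340 J
μ_k = W_f/(mg cosθ · L) = 1340/(195.4 × 9.47) = 0.7240

μ_k = 0.724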